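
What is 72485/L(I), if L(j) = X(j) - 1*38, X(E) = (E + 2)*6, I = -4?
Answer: -14497/10 ≈ -1449.7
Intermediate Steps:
X(E) = 12 + 6*E (X(E) = (2 + E)*6 = 12 + 6*E)
L(j) = -26 + 6*j (L(j) = (12 + 6*j) - 1*38 = (12 + 6*j) - 38 = -26 + 6*j)
72485/L(I) = 72485/(-26 + 6*(-4)) = 72485/(-26 - 24) = 72485/(-50) = 72485*(-1/50) = -14497/10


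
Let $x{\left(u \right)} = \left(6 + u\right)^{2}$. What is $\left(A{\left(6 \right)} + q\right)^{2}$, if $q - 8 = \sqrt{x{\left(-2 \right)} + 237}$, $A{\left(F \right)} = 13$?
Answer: $\left(21 + \sqrt{253}\right)^{2} \approx 1362.1$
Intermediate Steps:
$q = 8 + \sqrt{253}$ ($q = 8 + \sqrt{\left(6 - 2\right)^{2} + 237} = 8 + \sqrt{4^{2} + 237} = 8 + \sqrt{16 + 237} = 8 + \sqrt{253} \approx 23.906$)
$\left(A{\left(6 \right)} + q\right)^{2} = \left(13 + \left(8 + \sqrt{253}\right)\right)^{2} = \left(21 + \sqrt{253}\right)^{2}$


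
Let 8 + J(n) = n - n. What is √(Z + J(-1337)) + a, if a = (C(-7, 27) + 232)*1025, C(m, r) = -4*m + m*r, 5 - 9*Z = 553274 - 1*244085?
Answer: 72775 + 2*I*√77314/3 ≈ 72775.0 + 185.37*I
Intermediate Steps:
J(n) = -8 (J(n) = -8 + (n - n) = -8 + 0 = -8)
Z = -309184/9 (Z = 5/9 - (553274 - 1*244085)/9 = 5/9 - (553274 - 244085)/9 = 5/9 - ⅑*309189 = 5/9 - 103063/3 = -309184/9 ≈ -34354.)
a = 72775 (a = (-7*(-4 + 27) + 232)*1025 = (-7*23 + 232)*1025 = (-161 + 232)*1025 = 71*1025 = 72775)
√(Z + J(-1337)) + a = √(-309184/9 - 8) + 72775 = √(-309256/9) + 72775 = 2*I*√77314/3 + 72775 = 72775 + 2*I*√77314/3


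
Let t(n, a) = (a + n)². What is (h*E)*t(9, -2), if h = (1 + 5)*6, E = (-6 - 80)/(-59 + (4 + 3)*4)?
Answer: 151704/31 ≈ 4893.7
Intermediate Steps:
E = 86/31 (E = -86/(-59 + 7*4) = -86/(-59 + 28) = -86/(-31) = -86*(-1/31) = 86/31 ≈ 2.7742)
h = 36 (h = 6*6 = 36)
(h*E)*t(9, -2) = (36*(86/31))*(-2 + 9)² = (3096/31)*7² = (3096/31)*49 = 151704/31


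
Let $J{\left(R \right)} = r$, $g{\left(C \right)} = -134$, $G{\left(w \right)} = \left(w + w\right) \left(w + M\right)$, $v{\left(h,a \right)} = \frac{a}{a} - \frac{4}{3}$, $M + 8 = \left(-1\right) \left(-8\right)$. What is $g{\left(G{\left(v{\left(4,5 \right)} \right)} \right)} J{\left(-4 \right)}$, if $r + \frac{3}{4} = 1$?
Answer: $- \frac{67}{2} \approx -33.5$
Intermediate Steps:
$M = 0$ ($M = -8 - -8 = -8 + 8 = 0$)
$v{\left(h,a \right)} = - \frac{1}{3}$ ($v{\left(h,a \right)} = 1 - \frac{4}{3} = - \frac{1}{3}$)
$G{\left(w \right)} = 2 w^{2}$ ($G{\left(w \right)} = \left(w + w\right) \left(w + 0\right) = 2 w w = 2 w^{2}$)
$r = \frac{1}{4}$ ($r = - \frac{3}{4} + 1 = \frac{1}{4} \approx 0.25$)
$J{\left(R \right)} = \frac{1}{4}$
$g{\left(G{\left(v{\left(4,5 \right)} \right)} \right)} J{\left(-4 \right)} = \left(-134\right) \frac{1}{4} = - \frac{67}{2}$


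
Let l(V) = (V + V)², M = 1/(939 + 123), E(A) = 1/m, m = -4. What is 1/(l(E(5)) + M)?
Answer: 2124/533 ≈ 3.9850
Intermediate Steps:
E(A) = -¼ (E(A) = 1/(-4) = -¼)
M = 1/1062 ≈ 0.00094162
l(V) = 4*V² (l(V) = (2*V)² = 4*V²)
1/(l(E(5)) + M) = 1/(4*(-¼)² + 1/1062) = 1/(4*(1/16) + 1/1062) = 1/(¼ + 1/1062) = 1/(533/2124) = 2124/533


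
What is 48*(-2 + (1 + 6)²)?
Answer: 2256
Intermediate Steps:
48*(-2 + (1 + 6)²) = 48*(-2 + 7²) = 48*(-2 + 49) = 48*47 = 2256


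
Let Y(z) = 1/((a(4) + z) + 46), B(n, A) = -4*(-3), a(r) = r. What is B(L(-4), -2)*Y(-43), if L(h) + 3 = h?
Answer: 12/7 ≈ 1.7143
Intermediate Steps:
L(h) = -3 + h
B(n, A) = 12
Y(z) = 1/(50 + z) (Y(z) = 1/((4 + z) + 46) = 1/(50 + z))
B(L(-4), -2)*Y(-43) = 12/(50 - 43) = 12/7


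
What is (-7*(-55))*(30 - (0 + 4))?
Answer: 10010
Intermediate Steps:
(-7*(-55))*(30 - (0 + 4)) = 385*(30 - 1*4) = 385*(30 - 4) = 385*26 = 10010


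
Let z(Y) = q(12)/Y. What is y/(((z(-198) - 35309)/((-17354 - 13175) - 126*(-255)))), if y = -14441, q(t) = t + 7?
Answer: 653966874/998743 ≈ 654.79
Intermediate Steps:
q(t) = 7 + t
z(Y) = 19/Y (z(Y) = (7 + 12)/Y = 19/Y)
y/(((z(-198) - 35309)/((-17354 - 13175) - 126*(-255)))) = -14441*((-17354 - 13175) - 126*(-255))/(19/(-198) - 35309) = -14441*(-30529 + 32130)/(19*(-1/198) - 35309) = -14441*1601/(-19/198 - 35309) = -14441/((-6991201/198*1/1601)) = -14441/(-6991201/316998) = -14441*(-316998/6991201) = 653966874/998743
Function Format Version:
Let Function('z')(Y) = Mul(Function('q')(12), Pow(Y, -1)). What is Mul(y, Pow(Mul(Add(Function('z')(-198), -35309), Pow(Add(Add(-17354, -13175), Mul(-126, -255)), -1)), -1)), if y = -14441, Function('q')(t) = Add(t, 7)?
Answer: Rational(653966874, 998743) ≈ 654.79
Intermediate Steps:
Function('q')(t) = Add(7, t)
Function('z')(Y) = Mul(19, Pow(Y, -1)) (Function('z')(Y) = Mul(Add(7, 12), Pow(Y, -1)) = Mul(19, Pow(Y, -1)))
Mul(y, Pow(Mul(Add(Function('z')(-198), -35309), Pow(Add(Add(-17354, -13175), Mul(-126, -255)), -1)), -1)) = Mul(-14441, Pow(Mul(Add(Mul(19, Pow(-198, -1)), -35309), Pow(Add(Add(-17354, -13175), Mul(-126, -255)), -1)), -1)) = Mul(-14441, Pow(Mul(Add(Mul(19, Rational(-1, 198)), -35309), Pow(Add(-30529, 32130), -1)), -1)) = Mul(-14441, Pow(Mul(Add(Rational(-19, 198), -35309), Pow(1601, -1)), -1)) = Mul(-14441, Pow(Mul(Rational(-6991201, 198), Rational(1, 1601)), -1)) = Mul(-14441, Pow(Rational(-6991201, 316998), -1)) = Mul(-14441, Rational(-316998, 6991201)) = Rational(653966874, 998743)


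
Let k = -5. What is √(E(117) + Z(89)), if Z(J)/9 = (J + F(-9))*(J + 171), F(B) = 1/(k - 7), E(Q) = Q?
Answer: √208182 ≈ 456.27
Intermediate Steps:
F(B) = -1/12 (F(B) = 1/(-5 - 7) = 1/(-12) = -1/12)
Z(J) = 9*(171 + J)*(-1/12 + J) (Z(J) = 9*((J - 1/12)*(J + 171)) = 9*((-1/12 + J)*(171 + J)) = 9*((171 + J)*(-1/12 + J)) = 9*(171 + J)*(-1/12 + J))
√(E(117) + Z(89)) = √(117 + (-513/4 + 9*89² + (6153/4)*89)) = √(117 + (-513/4 + 9*7921 + 547617/4)) = √(117 + (-513/4 + 71289 + 547617/4)) = √(117 + 208065) = √208182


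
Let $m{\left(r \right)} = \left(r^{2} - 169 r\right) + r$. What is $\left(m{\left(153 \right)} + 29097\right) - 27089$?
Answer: $-287$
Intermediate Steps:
$m{\left(r \right)} = r^{2} - 168 r$
$\left(m{\left(153 \right)} + 29097\right) - 27089 = \left(153 \left(-168 + 153\right) + 29097\right) - 27089 = \left(153 \left(-15\right) + 29097\right) - 27089 = \left(-2295 + 29097\right) - 27089 = 26802 - 27089 = -287$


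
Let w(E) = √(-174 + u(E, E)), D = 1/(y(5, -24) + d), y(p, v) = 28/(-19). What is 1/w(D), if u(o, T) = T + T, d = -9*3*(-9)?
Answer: -I*√229004867/199612 ≈ -0.075812*I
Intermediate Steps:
d = 243 (d = -27*(-9) = 243)
y(p, v) = -28/19 (y(p, v) = 28*(-1/19) = -28/19)
u(o, T) = 2*T
D = 19/4589 (D = 1/(-28/19 + 243) = 1/(4589/19) = 19/4589 ≈ 0.0041403)
w(E) = √(-174 + 2*E)
1/w(D) = 1/(√(-174 + 2*(19/4589))) = 1/(√(-174 + 38/4589)) = 1/(√(-798448/4589)) = 1/(4*I*√229004867/4589) = -I*√229004867/199612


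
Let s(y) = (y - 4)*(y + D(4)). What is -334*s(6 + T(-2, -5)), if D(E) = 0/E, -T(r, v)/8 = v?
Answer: -645288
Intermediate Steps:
T(r, v) = -8*v
D(E) = 0
s(y) = y*(-4 + y) (s(y) = (y - 4)*(y + 0) = (-4 + y)*y = y*(-4 + y))
-334*s(6 + T(-2, -5)) = -334*(6 - 8*(-5))*(-4 + (6 - 8*(-5))) = -334*(6 + 40)*(-4 + (6 + 40)) = -15364*(-4 + 46) = -15364*42 = -334*1932 = -645288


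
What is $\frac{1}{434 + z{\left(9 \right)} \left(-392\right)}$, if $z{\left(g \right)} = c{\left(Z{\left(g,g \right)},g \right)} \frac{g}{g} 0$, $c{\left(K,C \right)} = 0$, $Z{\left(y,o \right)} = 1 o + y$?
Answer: $\frac{1}{434} \approx 0.0023041$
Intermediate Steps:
$Z{\left(y,o \right)} = o + y$
$z{\left(g \right)} = 0$ ($z{\left(g \right)} = 0 \frac{g}{g} 0 = 0 \cdot 1 \cdot 0 = 0 \cdot 0 = 0$)
$\frac{1}{434 + z{\left(9 \right)} \left(-392\right)} = \frac{1}{434 + 0 \left(-392\right)} = \frac{1}{434 + 0} = \frac{1}{434}$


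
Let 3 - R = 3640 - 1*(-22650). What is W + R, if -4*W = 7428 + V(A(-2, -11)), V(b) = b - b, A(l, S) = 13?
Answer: -28144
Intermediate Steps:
V(b) = 0
R = -26287 (R = 3 - (3640 - 1*(-22650)) = 3 - (3640 + 22650) = 3 - 1*26290 = 3 - 26290 = -26287)
W = -1857 (W = -(7428 + 0)/4 = -¼*7428 = -1857)
W + R = -1857 - 26287 = -28144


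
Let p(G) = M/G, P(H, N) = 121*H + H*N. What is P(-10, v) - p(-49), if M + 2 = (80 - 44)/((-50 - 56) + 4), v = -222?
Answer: 841290/833 ≈ 1010.0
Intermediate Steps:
M = -40/17 (M = -2 + (80 - 44)/((-50 - 56) + 4) = -2 + 36/(-106 + 4) = -2 + 36/(-102) = -2 + 36*(-1/102) = -2 - 6/17 = -40/17 ≈ -2.3529)
p(G) = -40/(17*G)
P(-10, v) - p(-49) = -10*(121 - 222) - (-40)/(17*(-49)) = -10*(-101) - (-40)*(-1)/(17*49) = 1010 - 1*40/833 = 1010 - 40/833 = 841290/833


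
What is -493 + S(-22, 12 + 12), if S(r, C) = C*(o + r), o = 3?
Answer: -949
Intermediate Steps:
S(r, C) = C*(3 + r)
-493 + S(-22, 12 + 12) = -493 + (12 + 12)*(3 - 22) = -493 + 24*(-19) = -493 - 456 = -949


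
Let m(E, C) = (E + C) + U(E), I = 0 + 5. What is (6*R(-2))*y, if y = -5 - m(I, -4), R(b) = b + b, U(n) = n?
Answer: 264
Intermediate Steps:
I = 5
m(E, C) = C + 2*E (m(E, C) = (E + C) + E = (C + E) + E = C + 2*E)
R(b) = 2*b
y = -11 (y = -5 - (-4 + 2*5) = -5 - (-4 + 10) = -5 - 1*6 = -5 - 6 = -11)
(6*R(-2))*y = (6*(2*(-2)))*(-11) = (6*(-4))*(-11) = -24*(-11) = 264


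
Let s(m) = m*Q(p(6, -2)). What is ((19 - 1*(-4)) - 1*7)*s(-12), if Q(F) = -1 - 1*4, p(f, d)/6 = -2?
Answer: 960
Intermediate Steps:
p(f, d) = -12 (p(f, d) = 6*(-2) = -12)
Q(F) = -5 (Q(F) = -1 - 4 = -5)
s(m) = -5*m (s(m) = m*(-5) = -5*m)
((19 - 1*(-4)) - 1*7)*s(-12) = ((19 - 1*(-4)) - 1*7)*(-5*(-12)) = ((19 + 4) - 7)*60 = (23 - 7)*60 = 16*60 = 960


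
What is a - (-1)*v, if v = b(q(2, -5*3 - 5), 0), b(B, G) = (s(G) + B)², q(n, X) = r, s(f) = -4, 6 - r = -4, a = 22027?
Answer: 22063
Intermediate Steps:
r = 10 (r = 6 - 1*(-4) = 6 + 4 = 10)
q(n, X) = 10
b(B, G) = (-4 + B)²
v = 36 (v = (-4 + 10)² = 6² = 36)
a - (-1)*v = 22027 - (-1)*36 = 22027 - 1*(-36) = 22027 + 36 = 22063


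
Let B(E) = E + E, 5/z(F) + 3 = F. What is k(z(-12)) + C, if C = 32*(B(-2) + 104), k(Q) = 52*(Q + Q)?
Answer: 9496/3 ≈ 3165.3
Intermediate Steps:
z(F) = 5/(-3 + F)
B(E) = 2*E
k(Q) = 104*Q (k(Q) = 52*(2*Q) = 104*Q)
C = 3200 (C = 32*(2*(-2) + 104) = 32*(-4 + 104) = 32*100 = 3200)
k(z(-12)) + C = 104*(5/(-3 - 12)) + 3200 = 104*(5/(-15)) + 3200 = 104*(5*(-1/15)) + 3200 = 104*(-⅓) + 3200 = -104/3 + 3200 = 9496/3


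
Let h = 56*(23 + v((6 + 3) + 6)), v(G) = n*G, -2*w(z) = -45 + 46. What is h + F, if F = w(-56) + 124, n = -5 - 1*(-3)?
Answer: -537/2 ≈ -268.50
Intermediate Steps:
n = -2 (n = -5 + 3 = -2)
w(z) = -½ (w(z) = -(-45 + 46)/2 = -½*1 = -½)
F = 247/2 (F = -½ + 124 = 247/2 ≈ 123.50)
v(G) = -2*G
h = -392 (h = 56*(23 - 2*((6 + 3) + 6)) = 56*(23 - 2*(9 + 6)) = 56*(23 - 2*15) = 56*(23 - 30) = 56*(-7) = -392)
h + F = -392 + 247/2 = -537/2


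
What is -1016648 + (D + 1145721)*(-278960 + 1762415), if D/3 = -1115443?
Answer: -3264503957288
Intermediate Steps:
D = -3346329 (D = 3*(-1115443) = -3346329)
-1016648 + (D + 1145721)*(-278960 + 1762415) = -1016648 + (-3346329 + 1145721)*(-278960 + 1762415) = -1016648 - 2200608*1483455 = -1016648 - 3264502940640 = -3264503957288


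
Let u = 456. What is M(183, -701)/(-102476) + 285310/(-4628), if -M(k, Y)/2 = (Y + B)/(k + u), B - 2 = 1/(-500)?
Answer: -1167670167550157/18940715937000 ≈ -61.649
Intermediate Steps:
B = 999/500 (B = 2 + 1/(-500) = 2 - 1/500 = 999/500 ≈ 1.9980)
M(k, Y) = -2*(999/500 + Y)/(456 + k) (M(k, Y) = -2*(Y + 999/500)/(k + 456) = -2*(999/500 + Y)/(456 + k))
M(183, -701)/(-102476) + 285310/(-4628) = ((-999 - 500*(-701))/(250*(456 + 183)))/(-102476) + 285310/(-4628) = ((1/250)*(-999 + 350500)/639)*(-1/102476) + 285310*(-1/4628) = ((1/250)*(1/639)*349501)*(-1/102476) - 142655/2314 = (349501/159750)*(-1/102476) - 142655/2314 = -349501/16370541000 - 142655/2314 = -1167670167550157/18940715937000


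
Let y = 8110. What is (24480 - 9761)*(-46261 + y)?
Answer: -561544569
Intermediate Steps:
(24480 - 9761)*(-46261 + y) = (24480 - 9761)*(-46261 + 8110) = 14719*(-38151) = -561544569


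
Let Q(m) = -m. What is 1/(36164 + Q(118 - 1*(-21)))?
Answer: 1/36025 ≈ 2.7759e-5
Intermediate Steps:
1/(36164 + Q(118 - 1*(-21))) = 1/(36164 - (118 - 1*(-21))) = 1/(36164 - (118 + 21)) = 1/(36164 - 1*139) = 1/(36164 - 139) = 1/36025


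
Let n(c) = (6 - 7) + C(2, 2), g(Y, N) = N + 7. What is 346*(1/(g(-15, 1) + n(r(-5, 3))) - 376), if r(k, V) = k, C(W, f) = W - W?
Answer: -910326/7 ≈ -1.3005e+5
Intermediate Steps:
g(Y, N) = 7 + N
C(W, f) = 0
n(c) = -1 (n(c) = (6 - 7) + 0 = -1 + 0 = -1)
346*(1/(g(-15, 1) + n(r(-5, 3))) - 376) = 346*(1/((7 + 1) - 1) - 376) = 346*(1/(8 - 1) - 376) = 346*(1/7 - 376) = 346*(⅐ - 376) = 346*(-2631/7) = -910326/7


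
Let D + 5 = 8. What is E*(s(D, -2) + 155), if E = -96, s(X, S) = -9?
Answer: -14016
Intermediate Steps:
D = 3 (D = -5 + 8 = 3)
E*(s(D, -2) + 155) = -96*(-9 + 155) = -96*146 = -14016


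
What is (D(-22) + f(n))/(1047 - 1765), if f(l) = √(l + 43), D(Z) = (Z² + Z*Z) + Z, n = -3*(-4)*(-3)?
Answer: -473/359 - √7/718 ≈ -1.3212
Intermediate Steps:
n = -36 (n = 12*(-3) = -36)
D(Z) = Z + 2*Z² (D(Z) = (Z² + Z²) + Z = 2*Z² + Z = Z + 2*Z²)
f(l) = √(43 + l)
(D(-22) + f(n))/(1047 - 1765) = (-22*(1 + 2*(-22)) + √(43 - 36))/(1047 - 1765) = (-22*(1 - 44) + √7)/(-718) = (-22*(-43) + √7)*(-1/718) = (946 + √7)*(-1/718) = -473/359 - √7/718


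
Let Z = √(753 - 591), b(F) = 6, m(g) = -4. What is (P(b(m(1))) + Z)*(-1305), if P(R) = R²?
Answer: -46980 - 11745*√2 ≈ -63590.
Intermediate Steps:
Z = 9*√2 (Z = √162 = 9*√2 ≈ 12.728)
(P(b(m(1))) + Z)*(-1305) = (6² + 9*√2)*(-1305) = (36 + 9*√2)*(-1305) = -46980 - 11745*√2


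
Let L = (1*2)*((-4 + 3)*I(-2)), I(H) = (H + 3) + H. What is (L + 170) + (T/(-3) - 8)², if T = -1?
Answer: 2077/9 ≈ 230.78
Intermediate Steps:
I(H) = 3 + 2*H (I(H) = (3 + H) + H = 3 + 2*H)
L = 2 (L = (1*2)*((-4 + 3)*(3 + 2*(-2))) = 2*(-(3 - 4)) = 2*(-1*(-1)) = 2*1 = 2)
(L + 170) + (T/(-3) - 8)² = (2 + 170) + (-1/(-3) - 8)² = 172 + (-1*(-⅓) - 8)² = 172 + (⅓ - 8)² = 172 + (-23/3)² = 172 + 529/9 = 2077/9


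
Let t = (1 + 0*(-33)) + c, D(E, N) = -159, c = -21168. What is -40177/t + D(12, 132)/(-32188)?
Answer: 1296582829/681323396 ≈ 1.9030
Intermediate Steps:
t = -21167 (t = (1 + 0*(-33)) - 21168 = (1 + 0) - 21168 = 1 - 21168 = -21167)
-40177/t + D(12, 132)/(-32188) = -40177/(-21167) - 159/(-32188) = -40177*(-1/21167) - 159*(-1/32188) = 40177/21167 + 159/32188 = 1296582829/681323396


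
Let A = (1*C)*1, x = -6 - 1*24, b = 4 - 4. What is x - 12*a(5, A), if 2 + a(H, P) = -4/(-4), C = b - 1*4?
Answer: -18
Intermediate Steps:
b = 0
x = -30 (x = -6 - 24 = -30)
C = -4 (C = 0 - 1*4 = 0 - 4 = -4)
A = -4 (A = (1*(-4))*1 = -4*1 = -4)
a(H, P) = -1 (a(H, P) = -2 - 4/(-4) = -2 - 4*(-¼) = -2 + 1 = -1)
x - 12*a(5, A) = -30 - 12*(-1) = -30 + 12 = -18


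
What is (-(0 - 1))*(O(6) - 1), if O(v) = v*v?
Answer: 35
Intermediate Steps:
O(v) = v²
(-(0 - 1))*(O(6) - 1) = (-(0 - 1))*(6² - 1) = (-1*(-1))*(36 - 1) = 1*35 = 35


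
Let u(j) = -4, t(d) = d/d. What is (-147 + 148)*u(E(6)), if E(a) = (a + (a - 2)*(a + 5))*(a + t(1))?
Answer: -4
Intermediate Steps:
t(d) = 1
E(a) = (1 + a)*(a + (-2 + a)*(5 + a)) (E(a) = (a + (a - 2)*(a + 5))*(a + 1) = (a + (-2 + a)*(5 + a))*(1 + a) = (1 + a)*(a + (-2 + a)*(5 + a)))
(-147 + 148)*u(E(6)) = (-147 + 148)*(-4) = 1*(-4) = -4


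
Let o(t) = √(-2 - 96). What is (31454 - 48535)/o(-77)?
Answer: 17081*I*√2/14 ≈ 1725.4*I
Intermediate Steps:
o(t) = 7*I*√2 (o(t) = √(-98) = 7*I*√2)
(31454 - 48535)/o(-77) = (31454 - 48535)/((7*I*√2)) = -(-17081)*I*√2/14 = 17081*I*√2/14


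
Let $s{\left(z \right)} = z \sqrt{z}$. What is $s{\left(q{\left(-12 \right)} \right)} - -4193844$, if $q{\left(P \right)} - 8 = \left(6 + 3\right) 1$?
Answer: $4193844 + 17 \sqrt{17} \approx 4.1939 \cdot 10^{6}$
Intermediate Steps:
$q{\left(P \right)} = 17$ ($q{\left(P \right)} = 8 + \left(6 + 3\right) 1 = 8 + 9 \cdot 1 = 8 + 9 = 17$)
$s{\left(z \right)} = z^{\frac{3}{2}}$
$s{\left(q{\left(-12 \right)} \right)} - -4193844 = 17^{\frac{3}{2}} - -4193844 = 17 \sqrt{17} + 4193844 = 4193844 + 17 \sqrt{17}$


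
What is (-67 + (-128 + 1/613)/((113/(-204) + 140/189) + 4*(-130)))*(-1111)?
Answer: 43388060425589/585033101 ≈ 74163.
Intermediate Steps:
(-67 + (-128 + 1/613)/((113/(-204) + 140/189) + 4*(-130)))*(-1111) = (-67 + (-128 + 1/613)/((113*(-1/204) + 140*(1/189)) - 520))*(-1111) = (-67 - 78463/(613*((-113/204 + 20/27) - 520)))*(-1111) = (-67 - 78463/(613*(343/1836 - 520)))*(-1111) = (-67 - 78463/(613*(-954377/1836)))*(-1111) = (-67 - 78463/613*(-1836/954377))*(-1111) = (-67 + 144058068/585033101)*(-1111) = -39053159699/585033101*(-1111) = 43388060425589/585033101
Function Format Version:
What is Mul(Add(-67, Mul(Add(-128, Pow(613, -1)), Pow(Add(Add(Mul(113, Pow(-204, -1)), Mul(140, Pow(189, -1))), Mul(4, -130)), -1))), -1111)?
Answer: Rational(43388060425589, 585033101) ≈ 74163.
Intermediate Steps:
Mul(Add(-67, Mul(Add(-128, Pow(613, -1)), Pow(Add(Add(Mul(113, Pow(-204, -1)), Mul(140, Pow(189, -1))), Mul(4, -130)), -1))), -1111) = Mul(Add(-67, Mul(Add(-128, Rational(1, 613)), Pow(Add(Add(Mul(113, Rational(-1, 204)), Mul(140, Rational(1, 189))), -520), -1))), -1111) = Mul(Add(-67, Mul(Rational(-78463, 613), Pow(Add(Add(Rational(-113, 204), Rational(20, 27)), -520), -1))), -1111) = Mul(Add(-67, Mul(Rational(-78463, 613), Pow(Add(Rational(343, 1836), -520), -1))), -1111) = Mul(Add(-67, Mul(Rational(-78463, 613), Pow(Rational(-954377, 1836), -1))), -1111) = Mul(Add(-67, Mul(Rational(-78463, 613), Rational(-1836, 954377))), -1111) = Mul(Add(-67, Rational(144058068, 585033101)), -1111) = Mul(Rational(-39053159699, 585033101), -1111) = Rational(43388060425589, 585033101)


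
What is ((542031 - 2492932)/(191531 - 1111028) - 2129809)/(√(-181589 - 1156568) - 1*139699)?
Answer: 8046461213602742/527822345045139 + 57598559858*I*√1338157/527822345045139 ≈ 15.245 + 0.12623*I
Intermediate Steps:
((542031 - 2492932)/(191531 - 1111028) - 2129809)/(√(-181589 - 1156568) - 1*139699) = (-1950901/(-919497) - 2129809)/(√(-1338157) - 139699) = (-1950901*(-1/919497) - 2129809)/(I*√1338157 - 139699) = (1950901/919497 - 2129809)/(-139699 + I*√1338157) = -1958351035172/(919497*(-139699 + I*√1338157))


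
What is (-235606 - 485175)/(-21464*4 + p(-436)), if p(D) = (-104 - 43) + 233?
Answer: 720781/85770 ≈ 8.4037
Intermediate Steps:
p(D) = 86 (p(D) = -147 + 233 = 86)
(-235606 - 485175)/(-21464*4 + p(-436)) = (-235606 - 485175)/(-21464*4 + 86) = -720781/(-85856 + 86) = -720781/(-85770) = -720781*(-1/85770) = 720781/85770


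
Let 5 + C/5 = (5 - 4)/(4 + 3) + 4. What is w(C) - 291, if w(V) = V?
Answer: -2067/7 ≈ -295.29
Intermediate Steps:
C = -30/7 (C = -25 + 5*((5 - 4)/(4 + 3) + 4) = -25 + 5*(1/7 + 4) = -25 + 5*(1*(⅐) + 4) = -25 + 5*(⅐ + 4) = -25 + 5*(29/7) = -25 + 145/7 = -30/7 ≈ -4.2857)
w(C) - 291 = -30/7 - 291 = -2067/7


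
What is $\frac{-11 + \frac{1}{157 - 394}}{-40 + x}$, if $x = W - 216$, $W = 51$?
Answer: $\frac{2608}{48585} \approx 0.053679$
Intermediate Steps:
$x = -165$ ($x = 51 - 216 = -165$)
$\frac{-11 + \frac{1}{157 - 394}}{-40 + x} = \frac{-11 + \frac{1}{157 - 394}}{-40 - 165} = \frac{-11 + \frac{1}{-237}}{-205} = \left(-11 - \frac{1}{237}\right) \left(- \frac{1}{205}\right) = \left(- \frac{2608}{237}\right) \left(- \frac{1}{205}\right) = \frac{2608}{48585}$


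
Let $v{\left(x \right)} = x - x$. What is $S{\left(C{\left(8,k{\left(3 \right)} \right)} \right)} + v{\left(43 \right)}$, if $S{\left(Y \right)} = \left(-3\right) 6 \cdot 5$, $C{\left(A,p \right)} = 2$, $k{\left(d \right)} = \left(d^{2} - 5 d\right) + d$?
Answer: $-90$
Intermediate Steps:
$k{\left(d \right)} = d^{2} - 4 d$
$S{\left(Y \right)} = -90$ ($S{\left(Y \right)} = \left(-18\right) 5 = -90$)
$v{\left(x \right)} = 0$
$S{\left(C{\left(8,k{\left(3 \right)} \right)} \right)} + v{\left(43 \right)} = -90 + 0 = -90$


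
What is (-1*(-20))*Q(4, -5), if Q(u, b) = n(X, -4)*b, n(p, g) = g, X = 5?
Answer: 400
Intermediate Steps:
Q(u, b) = -4*b
(-1*(-20))*Q(4, -5) = (-1*(-20))*(-4*(-5)) = 20*20 = 400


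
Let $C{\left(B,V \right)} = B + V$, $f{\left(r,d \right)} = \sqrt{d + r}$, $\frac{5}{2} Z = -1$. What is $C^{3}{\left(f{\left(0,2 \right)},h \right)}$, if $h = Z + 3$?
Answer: $\frac{4147}{125} + \frac{557 \sqrt{2}}{25} \approx 64.685$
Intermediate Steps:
$Z = - \frac{2}{5}$ ($Z = \frac{2}{5} \left(-1\right) = - \frac{2}{5} \approx -0.4$)
$h = \frac{13}{5}$ ($h = - \frac{2}{5} + 3 = \frac{13}{5} \approx 2.6$)
$C^{3}{\left(f{\left(0,2 \right)},h \right)} = \left(\sqrt{2 + 0} + \frac{13}{5}\right)^{3} = \left(\sqrt{2} + \frac{13}{5}\right)^{3} = \left(\frac{13}{5} + \sqrt{2}\right)^{3}$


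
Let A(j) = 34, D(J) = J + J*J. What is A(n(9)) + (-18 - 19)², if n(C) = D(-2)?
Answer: 1403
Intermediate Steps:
D(J) = J + J²
n(C) = 2 (n(C) = -2*(1 - 2) = -2*(-1) = 2)
A(n(9)) + (-18 - 19)² = 34 + (-18 - 19)² = 34 + (-37)² = 34 + 1369 = 1403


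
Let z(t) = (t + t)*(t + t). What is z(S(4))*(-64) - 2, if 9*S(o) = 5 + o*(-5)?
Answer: -6418/9 ≈ -713.11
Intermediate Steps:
S(o) = 5/9 - 5*o/9 (S(o) = (5 + o*(-5))/9 = (5 - 5*o)/9 = 5/9 - 5*o/9)
z(t) = 4*t² (z(t) = (2*t)*(2*t) = 4*t²)
z(S(4))*(-64) - 2 = (4*(5/9 - 5/9*4)²)*(-64) - 2 = (4*(5/9 - 20/9)²)*(-64) - 2 = (4*(-5/3)²)*(-64) - 2 = (4*(25/9))*(-64) - 2 = (100/9)*(-64) - 2 = -6400/9 - 2 = -6418/9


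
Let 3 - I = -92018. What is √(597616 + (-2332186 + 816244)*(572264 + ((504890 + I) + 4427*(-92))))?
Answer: I*√1154981968706 ≈ 1.0747e+6*I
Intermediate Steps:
I = 92021 (I = 3 - 1*(-92018) = 3 + 92018 = 92021)
√(597616 + (-2332186 + 816244)*(572264 + ((504890 + I) + 4427*(-92)))) = √(597616 + (-2332186 + 816244)*(572264 + ((504890 + 92021) + 4427*(-92)))) = √(597616 - 1515942*(572264 + (596911 - 407284))) = √(597616 - 1515942*(572264 + 189627)) = √(597616 - 1515942*761891) = √(597616 - 1154982566322) = √(-1154981968706) = I*√1154981968706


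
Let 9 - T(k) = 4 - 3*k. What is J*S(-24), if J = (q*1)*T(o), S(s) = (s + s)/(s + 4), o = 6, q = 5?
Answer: 276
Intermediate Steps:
T(k) = 5 + 3*k (T(k) = 9 - (4 - 3*k) = 9 + (-4 + 3*k) = 5 + 3*k)
S(s) = 2*s/(4 + s) (S(s) = (2*s)/(4 + s) = 2*s/(4 + s))
J = 115 (J = (5*1)*(5 + 3*6) = 5*(5 + 18) = 5*23 = 115)
J*S(-24) = 115*(2*(-24)/(4 - 24)) = 115*(2*(-24)/(-20)) = 115*(2*(-24)*(-1/20)) = 115*(12/5) = 276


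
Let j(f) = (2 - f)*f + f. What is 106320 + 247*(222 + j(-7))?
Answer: 143864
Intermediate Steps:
j(f) = f + f*(2 - f) (j(f) = f*(2 - f) + f = f + f*(2 - f))
106320 + 247*(222 + j(-7)) = 106320 + 247*(222 - 7*(3 - 1*(-7))) = 106320 + 247*(222 - 7*(3 + 7)) = 106320 + 247*(222 - 7*10) = 106320 + 247*(222 - 70) = 106320 + 247*152 = 106320 + 37544 = 143864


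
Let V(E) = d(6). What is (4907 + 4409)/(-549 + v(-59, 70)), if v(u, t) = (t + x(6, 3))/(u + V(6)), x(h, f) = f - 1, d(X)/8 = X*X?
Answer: -2133364/125649 ≈ -16.979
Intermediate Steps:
d(X) = 8*X² (d(X) = 8*(X*X) = 8*X²)
V(E) = 288 (V(E) = 8*6² = 8*36 = 288)
x(h, f) = -1 + f
v(u, t) = (2 + t)/(288 + u) (v(u, t) = (t + (-1 + 3))/(u + 288) = (t + 2)/(288 + u) = (2 + t)/(288 + u))
(4907 + 4409)/(-549 + v(-59, 70)) = (4907 + 4409)/(-549 + (2 + 70)/(288 - 59)) = 9316/(-549 + 72/229) = 9316/(-125649/229) = 9316*(-229/125649) = -2133364/125649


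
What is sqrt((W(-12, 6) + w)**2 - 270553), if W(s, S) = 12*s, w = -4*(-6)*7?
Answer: I*sqrt(269977) ≈ 519.59*I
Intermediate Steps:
w = 168 (w = 24*7 = 168)
sqrt((W(-12, 6) + w)**2 - 270553) = sqrt((12*(-12) + 168)**2 - 270553) = sqrt((-144 + 168)**2 - 270553) = sqrt(24**2 - 270553) = sqrt(576 - 270553) = sqrt(-269977) = I*sqrt(269977)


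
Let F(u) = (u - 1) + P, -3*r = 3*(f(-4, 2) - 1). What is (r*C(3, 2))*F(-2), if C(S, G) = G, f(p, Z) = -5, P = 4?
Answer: 12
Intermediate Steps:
r = 6 (r = -(-5 - 1) = -(-6) = -1/3*(-18) = 6)
F(u) = 3 + u (F(u) = (u - 1) + 4 = (-1 + u) + 4 = 3 + u)
(r*C(3, 2))*F(-2) = (6*2)*(3 - 2) = 12*1 = 12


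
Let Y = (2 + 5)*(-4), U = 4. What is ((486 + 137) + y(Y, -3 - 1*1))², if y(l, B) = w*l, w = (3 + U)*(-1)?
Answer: 670761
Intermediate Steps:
Y = -28 (Y = 7*(-4) = -28)
w = -7 (w = (3 + 4)*(-1) = 7*(-1) = -7)
y(l, B) = -7*l
((486 + 137) + y(Y, -3 - 1*1))² = ((486 + 137) - 7*(-28))² = (623 + 196)² = 819² = 670761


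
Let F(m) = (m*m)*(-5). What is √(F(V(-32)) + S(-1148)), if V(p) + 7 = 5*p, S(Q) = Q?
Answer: I*√140593 ≈ 374.96*I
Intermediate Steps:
V(p) = -7 + 5*p
F(m) = -5*m² (F(m) = m²*(-5) = -5*m²)
√(F(V(-32)) + S(-1148)) = √(-5*(-7 + 5*(-32))² - 1148) = √(-5*(-7 - 160)² - 1148) = √(-5*(-167)² - 1148) = √(-5*27889 - 1148) = √(-139445 - 1148) = √(-140593) = I*√140593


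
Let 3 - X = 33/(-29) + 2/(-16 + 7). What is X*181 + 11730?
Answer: 3267508/261 ≈ 12519.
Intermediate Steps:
X = 1138/261 (X = 3 - (33/(-29) + 2/(-16 + 7)) = 3 - (33*(-1/29) + 2/(-9)) = 3 - (-33/29 + 2*(-⅑)) = 3 - (-33/29 - 2/9) = 3 - 1*(-355/261) = 3 + 355/261 = 1138/261 ≈ 4.3602)
X*181 + 11730 = (1138/261)*181 + 11730 = 205978/261 + 11730 = 3267508/261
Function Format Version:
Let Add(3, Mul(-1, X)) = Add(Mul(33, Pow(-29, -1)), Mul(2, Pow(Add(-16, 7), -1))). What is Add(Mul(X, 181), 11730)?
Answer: Rational(3267508, 261) ≈ 12519.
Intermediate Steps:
X = Rational(1138, 261) (X = Add(3, Mul(-1, Add(Mul(33, Pow(-29, -1)), Mul(2, Pow(Add(-16, 7), -1))))) = Add(3, Mul(-1, Add(Mul(33, Rational(-1, 29)), Mul(2, Pow(-9, -1))))) = Add(3, Mul(-1, Add(Rational(-33, 29), Mul(2, Rational(-1, 9))))) = Add(3, Mul(-1, Add(Rational(-33, 29), Rational(-2, 9)))) = Add(3, Mul(-1, Rational(-355, 261))) = Add(3, Rational(355, 261)) = Rational(1138, 261) ≈ 4.3602)
Add(Mul(X, 181), 11730) = Add(Mul(Rational(1138, 261), 181), 11730) = Add(Rational(205978, 261), 11730) = Rational(3267508, 261)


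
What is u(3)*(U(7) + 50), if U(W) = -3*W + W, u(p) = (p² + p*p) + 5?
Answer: 828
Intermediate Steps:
u(p) = 5 + 2*p² (u(p) = (p² + p²) + 5 = 2*p² + 5 = 5 + 2*p²)
U(W) = -2*W
u(3)*(U(7) + 50) = (5 + 2*3²)*(-2*7 + 50) = (5 + 2*9)*(-14 + 50) = (5 + 18)*36 = 23*36 = 828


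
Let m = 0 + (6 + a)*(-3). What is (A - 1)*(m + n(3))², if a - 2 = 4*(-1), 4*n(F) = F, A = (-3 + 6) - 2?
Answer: 0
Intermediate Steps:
A = 1 (A = 3 - 2 = 1)
n(F) = F/4
a = -2 (a = 2 + 4*(-1) = 2 - 4 = -2)
m = -12 (m = 0 + (6 - 2)*(-3) = 0 + 4*(-3) = 0 - 12 = -12)
(A - 1)*(m + n(3))² = (1 - 1)*(-12 + (¼)*3)² = 0*(-12 + ¾)² = 0*(-45/4)² = 0*(2025/16) = 0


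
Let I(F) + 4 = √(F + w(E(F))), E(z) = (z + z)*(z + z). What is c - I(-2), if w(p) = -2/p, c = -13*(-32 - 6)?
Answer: 498 - I*√34/4 ≈ 498.0 - 1.4577*I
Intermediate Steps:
E(z) = 4*z² (E(z) = (2*z)*(2*z) = 4*z²)
c = 494 (c = -13*(-38) = 494)
I(F) = -4 + √(F - 1/(2*F²)) (I(F) = -4 + √(F - 2*1/(4*F²)) = -4 + √(F - 1/(2*F²)))
c - I(-2) = 494 - (-4 + √(-2/(-2)² + 4*(-2))/2) = 494 - (-4 + √(-2*¼ - 8)/2) = 494 - (-4 + √(-½ - 8)/2) = 494 - (-4 + √(-17/2)/2) = 494 - (-4 + (I*√34/2)/2) = 494 - (-4 + I*√34/4) = 494 + (4 - I*√34/4) = 498 - I*√34/4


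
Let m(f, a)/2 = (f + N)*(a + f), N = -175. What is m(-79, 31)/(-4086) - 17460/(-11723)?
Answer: -35752012/7983363 ≈ -4.4783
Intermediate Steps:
m(f, a) = 2*(-175 + f)*(a + f) (m(f, a) = 2*((f - 175)*(a + f)) = 2*((-175 + f)*(a + f)) = 2*(-175 + f)*(a + f))
m(-79, 31)/(-4086) - 17460/(-11723) = (-350*31 - 350*(-79) + 2*(-79)² + 2*31*(-79))/(-4086) - 17460/(-11723) = (-10850 + 27650 + 2*6241 - 4898)*(-1/4086) - 17460*(-1/11723) = (-10850 + 27650 + 12482 - 4898)*(-1/4086) + 17460/11723 = 24384*(-1/4086) + 17460/11723 = -4064/681 + 17460/11723 = -35752012/7983363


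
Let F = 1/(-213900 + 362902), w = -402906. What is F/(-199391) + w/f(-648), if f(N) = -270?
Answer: 1995033229719037/1336934600190 ≈ 1492.2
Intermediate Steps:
F = 1/149002 ≈ 6.7113e-6
F/(-199391) + w/f(-648) = (1/149002)/(-199391) - 402906/(-270) = (1/149002)*(-1/199391) - 402906*(-1/270) = -1/29709657782 + 67151/45 = 1995033229719037/1336934600190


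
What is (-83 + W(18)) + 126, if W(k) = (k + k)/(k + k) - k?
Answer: 26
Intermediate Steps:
W(k) = 1 - k (W(k) = (2*k)/((2*k)) - k = (2*k)*(1/(2*k)) - k = 1 - k)
(-83 + W(18)) + 126 = (-83 + (1 - 1*18)) + 126 = (-83 + (1 - 18)) + 126 = (-83 - 17) + 126 = -100 + 126 = 26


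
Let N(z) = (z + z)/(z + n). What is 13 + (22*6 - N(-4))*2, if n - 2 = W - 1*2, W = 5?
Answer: 293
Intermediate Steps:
n = 5 (n = 2 + (5 - 1*2) = 2 + (5 - 2) = 2 + 3 = 5)
N(z) = 2*z/(5 + z) (N(z) = (z + z)/(z + 5) = (2*z)/(5 + z) = 2*z/(5 + z))
13 + (22*6 - N(-4))*2 = 13 + (22*6 - 2*(-4)/(5 - 4))*2 = 13 + (132 - 2*(-4)/1)*2 = 13 + (132 - 2*(-4))*2 = 13 + (132 - 1*(-8))*2 = 13 + (132 + 8)*2 = 13 + 140*2 = 13 + 280 = 293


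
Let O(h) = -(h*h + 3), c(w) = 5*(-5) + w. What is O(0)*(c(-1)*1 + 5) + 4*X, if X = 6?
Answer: 87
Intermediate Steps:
c(w) = -25 + w
O(h) = -3 - h² (O(h) = -(h² + 3) = -(3 + h²) = -3 - h²)
O(0)*(c(-1)*1 + 5) + 4*X = (-3 - 1*0²)*((-25 - 1)*1 + 5) + 4*6 = (-3 - 1*0)*(-26*1 + 5) + 24 = (-3 + 0)*(-26 + 5) + 24 = -3*(-21) + 24 = 63 + 24 = 87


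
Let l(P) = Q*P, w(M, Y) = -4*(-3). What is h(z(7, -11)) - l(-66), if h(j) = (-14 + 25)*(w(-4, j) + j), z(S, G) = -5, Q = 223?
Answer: 14795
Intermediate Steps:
w(M, Y) = 12
h(j) = 132 + 11*j (h(j) = (-14 + 25)*(12 + j) = 11*(12 + j) = 132 + 11*j)
l(P) = 223*P
h(z(7, -11)) - l(-66) = (132 + 11*(-5)) - 223*(-66) = (132 - 55) - 1*(-14718) = 77 + 14718 = 14795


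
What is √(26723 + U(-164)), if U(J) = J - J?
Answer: √26723 ≈ 163.47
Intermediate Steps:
U(J) = 0
√(26723 + U(-164)) = √(26723 + 0) = √26723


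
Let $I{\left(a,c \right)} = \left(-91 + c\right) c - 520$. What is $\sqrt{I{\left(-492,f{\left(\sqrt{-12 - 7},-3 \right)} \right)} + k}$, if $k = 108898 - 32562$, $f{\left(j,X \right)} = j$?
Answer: $\sqrt{75797 - 91 i \sqrt{19}} \approx 275.31 - 0.7204 i$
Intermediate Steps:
$I{\left(a,c \right)} = -520 + c \left(-91 + c\right)$ ($I{\left(a,c \right)} = c \left(-91 + c\right) - 520 = -520 + c \left(-91 + c\right)$)
$k = 76336$ ($k = 108898 - 32562 = 76336$)
$\sqrt{I{\left(-492,f{\left(\sqrt{-12 - 7},-3 \right)} \right)} + k} = \sqrt{\left(-520 + \left(\sqrt{-12 - 7}\right)^{2} - 91 \sqrt{-12 - 7}\right) + 76336} = \sqrt{\left(-520 + \left(\sqrt{-19}\right)^{2} - 91 \sqrt{-19}\right) + 76336} = \sqrt{\left(-520 + \left(i \sqrt{19}\right)^{2} - 91 i \sqrt{19}\right) + 76336} = \sqrt{\left(-520 - 19 - 91 i \sqrt{19}\right) + 76336} = \sqrt{\left(-539 - 91 i \sqrt{19}\right) + 76336} = \sqrt{75797 - 91 i \sqrt{19}}$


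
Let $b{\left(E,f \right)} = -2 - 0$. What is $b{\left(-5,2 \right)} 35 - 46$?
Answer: $-116$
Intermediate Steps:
$b{\left(E,f \right)} = -2$ ($b{\left(E,f \right)} = -2 + 0 = -2$)
$b{\left(-5,2 \right)} 35 - 46 = \left(-2\right) 35 - 46 = -70 - 46 = -116$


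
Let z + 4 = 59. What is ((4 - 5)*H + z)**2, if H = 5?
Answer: 2500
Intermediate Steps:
z = 55 (z = -4 + 59 = 55)
((4 - 5)*H + z)**2 = ((4 - 5)*5 + 55)**2 = (-1*5 + 55)**2 = (-5 + 55)**2 = 50**2 = 2500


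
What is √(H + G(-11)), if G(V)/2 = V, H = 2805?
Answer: 11*√23 ≈ 52.754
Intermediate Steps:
G(V) = 2*V
√(H + G(-11)) = √(2805 + 2*(-11)) = √(2805 - 22) = √2783 = 11*√23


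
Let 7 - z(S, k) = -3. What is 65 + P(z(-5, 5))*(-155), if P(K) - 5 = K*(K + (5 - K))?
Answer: -8460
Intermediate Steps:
z(S, k) = 10 (z(S, k) = 7 - 1*(-3) = 7 + 3 = 10)
P(K) = 5 + 5*K (P(K) = 5 + K*(K + (5 - K)) = 5 + K*5 = 5 + 5*K)
65 + P(z(-5, 5))*(-155) = 65 + (5 + 5*10)*(-155) = 65 + (5 + 50)*(-155) = 65 + 55*(-155) = 65 - 8525 = -8460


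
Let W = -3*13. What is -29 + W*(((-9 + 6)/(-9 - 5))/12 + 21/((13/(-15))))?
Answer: 51257/56 ≈ 915.30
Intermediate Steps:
W = -39
-29 + W*(((-9 + 6)/(-9 - 5))/12 + 21/((13/(-15)))) = -29 - 39*(((-9 + 6)/(-9 - 5))/12 + 21/((13/(-15)))) = -29 - 39*(-3/(-14)*(1/12) + 21/((13*(-1/15)))) = -29 - 39*(-3*(-1/14)*(1/12) + 21/(-13/15)) = -29 - 39*((3/14)*(1/12) + 21*(-15/13)) = -29 - 39*(1/56 - 315/13) = -29 - 39*(-17627/728) = -29 + 52881/56 = 51257/56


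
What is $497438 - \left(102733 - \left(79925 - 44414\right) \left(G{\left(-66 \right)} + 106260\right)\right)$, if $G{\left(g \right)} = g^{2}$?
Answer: $3928479481$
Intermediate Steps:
$497438 - \left(102733 - \left(79925 - 44414\right) \left(G{\left(-66 \right)} + 106260\right)\right) = 497438 - \left(102733 - \left(79925 - 44414\right) \left(\left(-66\right)^{2} + 106260\right)\right) = 497438 - \left(102733 - 35511 \left(4356 + 106260\right)\right) = 497438 - \left(102733 - 35511 \cdot 110616\right) = 497438 - \left(102733 - 3928084776\right) = 497438 - -3927982043 = 497438 + 3927982043 = 3928479481$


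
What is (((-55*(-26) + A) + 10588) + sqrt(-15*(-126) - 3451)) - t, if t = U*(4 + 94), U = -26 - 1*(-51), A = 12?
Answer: 9580 + I*sqrt(1561) ≈ 9580.0 + 39.51*I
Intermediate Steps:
U = 25 (U = -26 + 51 = 25)
t = 2450 (t = 25*(4 + 94) = 25*98 = 2450)
(((-55*(-26) + A) + 10588) + sqrt(-15*(-126) - 3451)) - t = (((-55*(-26) + 12) + 10588) + sqrt(-15*(-126) - 3451)) - 1*2450 = (((1430 + 12) + 10588) + sqrt(1890 - 3451)) - 2450 = ((1442 + 10588) + sqrt(-1561)) - 2450 = (12030 + I*sqrt(1561)) - 2450 = 9580 + I*sqrt(1561)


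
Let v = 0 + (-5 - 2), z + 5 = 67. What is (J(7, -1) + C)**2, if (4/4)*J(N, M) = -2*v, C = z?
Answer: 5776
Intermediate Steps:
z = 62 (z = -5 + 67 = 62)
C = 62
v = -7 (v = 0 - 7 = -7)
J(N, M) = 14 (J(N, M) = -2*(-7) = 14)
(J(7, -1) + C)**2 = (14 + 62)**2 = 76**2 = 5776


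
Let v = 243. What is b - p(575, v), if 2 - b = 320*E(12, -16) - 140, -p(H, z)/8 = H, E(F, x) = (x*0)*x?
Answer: 4742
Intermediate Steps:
E(F, x) = 0 (E(F, x) = 0*x = 0)
p(H, z) = -8*H
b = 142 (b = 2 - (320*0 - 140) = 2 - (0 - 140) = 2 - 1*(-140) = 2 + 140 = 142)
b - p(575, v) = 142 - (-8)*575 = 142 - 1*(-4600) = 142 + 4600 = 4742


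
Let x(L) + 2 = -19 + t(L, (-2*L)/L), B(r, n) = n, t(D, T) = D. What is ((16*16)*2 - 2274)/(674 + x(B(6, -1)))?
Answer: -881/326 ≈ -2.7025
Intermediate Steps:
x(L) = -21 + L (x(L) = -2 + (-19 + L) = -21 + L)
((16*16)*2 - 2274)/(674 + x(B(6, -1))) = ((16*16)*2 - 2274)/(674 + (-21 - 1)) = (256*2 - 2274)/(674 - 22) = (512 - 2274)/652 = -1762*1/652 = -881/326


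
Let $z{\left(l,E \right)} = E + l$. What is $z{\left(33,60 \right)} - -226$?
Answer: $319$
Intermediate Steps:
$z{\left(33,60 \right)} - -226 = \left(60 + 33\right) - -226 = 93 + 226 = 319$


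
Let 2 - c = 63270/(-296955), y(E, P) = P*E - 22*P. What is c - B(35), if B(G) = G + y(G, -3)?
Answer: 41000/6599 ≈ 6.2131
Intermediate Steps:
y(E, P) = -22*P + E*P (y(E, P) = E*P - 22*P = -22*P + E*P)
B(G) = 66 - 2*G (B(G) = G - 3*(-22 + G) = G + (66 - 3*G) = 66 - 2*G)
c = 14604/6599 (c = 2 - 63270/(-296955) = 2 - 63270*(-1)/296955 = 2 - 1*(-1406/6599) = 2 + 1406/6599 = 14604/6599 ≈ 2.2131)
c - B(35) = 14604/6599 - (66 - 2*35) = 14604/6599 - (66 - 70) = 14604/6599 - 1*(-4) = 14604/6599 + 4 = 41000/6599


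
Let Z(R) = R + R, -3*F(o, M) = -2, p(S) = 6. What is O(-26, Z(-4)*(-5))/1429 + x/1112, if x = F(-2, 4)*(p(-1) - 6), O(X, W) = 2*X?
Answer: -52/1429 ≈ -0.036389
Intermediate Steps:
F(o, M) = ⅔ (F(o, M) = -⅓*(-2) = ⅔)
Z(R) = 2*R
x = 0 (x = 2*(6 - 6)/3 = (⅔)*0 = 0)
O(-26, Z(-4)*(-5))/1429 + x/1112 = (2*(-26))/1429 + 0/1112 = -52*1/1429 + 0*(1/1112) = -52/1429 + 0 = -52/1429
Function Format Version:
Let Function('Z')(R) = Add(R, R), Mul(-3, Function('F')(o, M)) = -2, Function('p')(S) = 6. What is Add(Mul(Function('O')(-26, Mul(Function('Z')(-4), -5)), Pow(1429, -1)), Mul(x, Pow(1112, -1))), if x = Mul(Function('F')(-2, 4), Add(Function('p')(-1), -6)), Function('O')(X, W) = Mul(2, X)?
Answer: Rational(-52, 1429) ≈ -0.036389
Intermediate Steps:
Function('F')(o, M) = Rational(2, 3) (Function('F')(o, M) = Mul(Rational(-1, 3), -2) = Rational(2, 3))
Function('Z')(R) = Mul(2, R)
x = 0 (x = Mul(Rational(2, 3), Add(6, -6)) = Mul(Rational(2, 3), 0) = 0)
Add(Mul(Function('O')(-26, Mul(Function('Z')(-4), -5)), Pow(1429, -1)), Mul(x, Pow(1112, -1))) = Add(Mul(Mul(2, -26), Pow(1429, -1)), Mul(0, Pow(1112, -1))) = Add(Mul(-52, Rational(1, 1429)), Mul(0, Rational(1, 1112))) = Add(Rational(-52, 1429), 0) = Rational(-52, 1429)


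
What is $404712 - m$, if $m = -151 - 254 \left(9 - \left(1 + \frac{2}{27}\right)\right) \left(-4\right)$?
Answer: $\frac{10713877}{27} \approx 3.9681 \cdot 10^{5}$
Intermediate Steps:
$m = \frac{213347}{27}$ ($m = -151 - 254 \left(9 - \left(1 + \frac{2}{27}\right)\right) \left(-4\right) = -151 - 254 \left(9 - \frac{29}{27}\right) \left(-4\right) = -151 - 254 \cdot \frac{214}{27} \left(-4\right) = -151 - - \frac{217424}{27} = -151 + \frac{217424}{27} = \frac{213347}{27} \approx 7901.7$)
$404712 - m = 404712 - \frac{213347}{27} = \frac{10713877}{27}$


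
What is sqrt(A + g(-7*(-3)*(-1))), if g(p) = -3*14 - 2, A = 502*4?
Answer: 2*sqrt(491) ≈ 44.317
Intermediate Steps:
A = 2008
g(p) = -44 (g(p) = -42 - 2 = -44)
sqrt(A + g(-7*(-3)*(-1))) = sqrt(2008 - 44) = sqrt(1964) = 2*sqrt(491)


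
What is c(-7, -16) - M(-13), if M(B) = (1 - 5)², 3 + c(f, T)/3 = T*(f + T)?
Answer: 1079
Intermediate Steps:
c(f, T) = -9 + 3*T*(T + f) (c(f, T) = -9 + 3*(T*(f + T)) = -9 + 3*(T*(T + f)) = -9 + 3*T*(T + f))
M(B) = 16 (M(B) = (-4)² = 16)
c(-7, -16) - M(-13) = (-9 + 3*(-16)² + 3*(-16)*(-7)) - 1*16 = (-9 + 3*256 + 336) - 16 = (-9 + 768 + 336) - 16 = 1095 - 16 = 1079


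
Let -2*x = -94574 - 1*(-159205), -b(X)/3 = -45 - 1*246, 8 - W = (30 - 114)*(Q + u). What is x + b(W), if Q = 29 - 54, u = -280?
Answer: -62885/2 ≈ -31443.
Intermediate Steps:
Q = -25
W = -25612 (W = 8 - (30 - 114)*(-25 - 280) = 8 - (-84)*(-305) = 8 - 1*25620 = 8 - 25620 = -25612)
b(X) = 873 (b(X) = -3*(-45 - 1*246) = -3*(-45 - 246) = -3*(-291) = 873)
x = -64631/2 (x = -(-94574 - 1*(-159205))/2 = -(-94574 + 159205)/2 = -1/2*64631 = -64631/2 ≈ -32316.)
x + b(W) = -64631/2 + 873 = -62885/2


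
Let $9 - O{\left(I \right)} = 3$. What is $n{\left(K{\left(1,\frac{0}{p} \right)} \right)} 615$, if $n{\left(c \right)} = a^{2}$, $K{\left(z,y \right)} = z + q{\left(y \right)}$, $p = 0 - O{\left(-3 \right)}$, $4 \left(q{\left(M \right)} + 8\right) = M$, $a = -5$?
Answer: $15375$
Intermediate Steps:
$O{\left(I \right)} = 6$ ($O{\left(I \right)} = 9 - 3 = 6$)
$q{\left(M \right)} = -8 + \frac{M}{4}$
$p = -6$ ($p = 0 - 6 = -6$)
$K{\left(z,y \right)} = -8 + z + \frac{y}{4}$ ($K{\left(z,y \right)} = z + \left(-8 + \frac{y}{4}\right) = -8 + z + \frac{y}{4}$)
$n{\left(c \right)} = 25$ ($n{\left(c \right)} = \left(-5\right)^{2} = 25$)
$n{\left(K{\left(1,\frac{0}{p} \right)} \right)} 615 = 25 \cdot 615 = 15375$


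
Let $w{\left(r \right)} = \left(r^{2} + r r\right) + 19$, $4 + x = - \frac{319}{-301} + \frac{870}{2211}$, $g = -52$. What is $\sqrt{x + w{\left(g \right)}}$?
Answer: $\frac{2 \sqrt{66736580355907}}{221837} \approx 73.651$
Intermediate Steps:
$x = - \frac{564955}{221837}$ ($x = -4 + \left(- \frac{319}{-301} + \frac{870}{2211}\right) = -4 + \left(\left(-319\right) \left(- \frac{1}{301}\right) + 870 \cdot \frac{1}{2211}\right) = -4 + \left(\frac{319}{301} + \frac{290}{737}\right) = -4 + \frac{322393}{221837} = - \frac{564955}{221837} \approx -2.5467$)
$w{\left(r \right)} = 19 + 2 r^{2}$ ($w{\left(r \right)} = \left(r^{2} + r^{2}\right) + 19 = 2 r^{2} + 19 = 19 + 2 r^{2}$)
$\sqrt{x + w{\left(g \right)}} = \sqrt{- \frac{564955}{221837} + \left(19 + 2 \left(-52\right)^{2}\right)} = \sqrt{- \frac{564955}{221837} + \left(19 + 2 \cdot 2704\right)} = \sqrt{- \frac{564955}{221837} + \left(19 + 5408\right)} = \sqrt{- \frac{564955}{221837} + 5427} = \sqrt{\frac{1203344444}{221837}} = \frac{2 \sqrt{66736580355907}}{221837}$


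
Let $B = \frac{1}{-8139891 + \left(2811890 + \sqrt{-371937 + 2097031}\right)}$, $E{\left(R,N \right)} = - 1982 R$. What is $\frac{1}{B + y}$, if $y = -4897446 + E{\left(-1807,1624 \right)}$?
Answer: $- \frac{37357277444476874605}{49161131113170133127823033} + \frac{7 \sqrt{35206}}{49161131113170133127823033} \approx -7.5989 \cdot 10^{-7}$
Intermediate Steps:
$y = -1315972$ ($y = -4897446 - -3581474 = -4897446 + 3581474 = -1315972$)
$B = \frac{1}{-5328001 + 7 \sqrt{35206}}$ ($B = \frac{1}{-8139891 + \left(2811890 + \sqrt{1725094}\right)} = \frac{1}{-8139891 + \left(2811890 + 7 \sqrt{35206}\right)} = \frac{1}{-5328001 + 7 \sqrt{35206}} \approx -1.8773 \cdot 10^{-7}$)
$\frac{1}{B + y} = \frac{1}{\left(- \frac{761143}{4055370418701} - \frac{\sqrt{35206}}{4055370418701}\right) - 1315972} = \frac{1}{- \frac{5336753920639553515}{4055370418701} - \frac{\sqrt{35206}}{4055370418701}}$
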